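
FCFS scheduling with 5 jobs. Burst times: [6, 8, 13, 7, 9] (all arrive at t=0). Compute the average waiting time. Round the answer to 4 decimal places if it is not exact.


FCFS order (as given): [6, 8, 13, 7, 9]
Waiting times:
  Job 1: wait = 0
  Job 2: wait = 6
  Job 3: wait = 14
  Job 4: wait = 27
  Job 5: wait = 34
Sum of waiting times = 81
Average waiting time = 81/5 = 16.2

16.2


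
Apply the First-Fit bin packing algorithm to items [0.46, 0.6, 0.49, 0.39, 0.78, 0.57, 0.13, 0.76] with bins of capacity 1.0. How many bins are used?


Place items sequentially using First-Fit:
  Item 0.46 -> new Bin 1
  Item 0.6 -> new Bin 2
  Item 0.49 -> Bin 1 (now 0.95)
  Item 0.39 -> Bin 2 (now 0.99)
  Item 0.78 -> new Bin 3
  Item 0.57 -> new Bin 4
  Item 0.13 -> Bin 3 (now 0.91)
  Item 0.76 -> new Bin 5
Total bins used = 5

5


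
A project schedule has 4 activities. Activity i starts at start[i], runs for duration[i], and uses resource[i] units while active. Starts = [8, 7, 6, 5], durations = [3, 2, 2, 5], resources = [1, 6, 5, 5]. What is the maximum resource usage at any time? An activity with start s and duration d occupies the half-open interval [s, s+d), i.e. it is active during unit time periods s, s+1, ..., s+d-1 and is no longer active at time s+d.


Each activity i is active on [start_i, start_i + duration_i).
Compute total resource usage per time slot:
  t=0: active resources = [], total = 0
  t=1: active resources = [], total = 0
  t=2: active resources = [], total = 0
  t=3: active resources = [], total = 0
  t=4: active resources = [], total = 0
  t=5: active resources = [5], total = 5
  t=6: active resources = [5, 5], total = 10
  t=7: active resources = [6, 5, 5], total = 16
  t=8: active resources = [1, 6, 5], total = 12
  t=9: active resources = [1, 5], total = 6
  t=10: active resources = [1], total = 1
Peak resource demand = 16

16


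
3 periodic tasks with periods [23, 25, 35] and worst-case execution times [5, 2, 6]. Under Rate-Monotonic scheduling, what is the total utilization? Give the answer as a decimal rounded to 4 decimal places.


Compute individual utilizations (exact fractions):
  Task 1: C/T = 5/23 (approx. 0.2174)
  Task 2: C/T = 2/25 (approx. 0.08)
  Task 3: C/T = 6/35 (approx. 0.1714)
Total utilization U = 5/23 + 2/25 + 6/35 = 1887/4025
Rounded to 4 decimal places: U = 0.4688
RM (Liu & Layland) bound for 3 tasks = 0.779763; compare with U = 1887/4025 (approx. 0.468820)
U <= bound, so schedulable by RM sufficient condition.

0.4688


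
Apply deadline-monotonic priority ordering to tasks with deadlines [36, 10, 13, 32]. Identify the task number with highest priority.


Sort tasks by relative deadline (ascending):
  Task 2: deadline = 10
  Task 3: deadline = 13
  Task 4: deadline = 32
  Task 1: deadline = 36
Priority order (highest first): [2, 3, 4, 1]
Highest priority task = 2

2


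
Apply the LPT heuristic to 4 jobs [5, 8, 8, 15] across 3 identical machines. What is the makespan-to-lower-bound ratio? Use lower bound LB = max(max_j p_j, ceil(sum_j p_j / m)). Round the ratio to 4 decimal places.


LPT order: [15, 8, 8, 5]
Machine loads after assignment: [15, 13, 8]
LPT makespan = 15
Lower bound = max(max_job, ceil(total/3)) = max(15, 12) = 15
Ratio = 15 / 15 = 1.0

1.0


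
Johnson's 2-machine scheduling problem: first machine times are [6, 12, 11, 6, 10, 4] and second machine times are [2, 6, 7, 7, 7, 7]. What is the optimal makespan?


Apply Johnson's rule:
  Group 1 (a <= b): [(6, 4, 7), (4, 6, 7)]
  Group 2 (a > b): [(3, 11, 7), (5, 10, 7), (2, 12, 6), (1, 6, 2)]
Optimal job order: [6, 4, 3, 5, 2, 1]
Schedule:
  Job 6: M1 done at 4, M2 done at 11
  Job 4: M1 done at 10, M2 done at 18
  Job 3: M1 done at 21, M2 done at 28
  Job 5: M1 done at 31, M2 done at 38
  Job 2: M1 done at 43, M2 done at 49
  Job 1: M1 done at 49, M2 done at 51
Makespan = 51

51


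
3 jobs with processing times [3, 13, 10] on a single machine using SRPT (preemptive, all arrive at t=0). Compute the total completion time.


Since all jobs arrive at t=0, SRPT equals SPT ordering.
SPT order: [3, 10, 13]
Completion times:
  Job 1: p=3, C=3
  Job 2: p=10, C=13
  Job 3: p=13, C=26
Total completion time = 3 + 13 + 26 = 42

42


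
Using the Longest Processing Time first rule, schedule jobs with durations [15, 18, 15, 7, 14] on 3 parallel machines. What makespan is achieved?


Sort jobs in decreasing order (LPT): [18, 15, 15, 14, 7]
Assign each job to the least loaded machine:
  Machine 1: jobs [18], load = 18
  Machine 2: jobs [15, 14], load = 29
  Machine 3: jobs [15, 7], load = 22
Makespan = max load = 29

29


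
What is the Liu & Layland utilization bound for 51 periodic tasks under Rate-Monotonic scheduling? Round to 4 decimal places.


Compute 2^(1/51) = 1.0136839003
Subtract 1: 1.0136839003 - 1 = 0.0136839003
Multiply by n: 51 * 0.0136839003 = 0.6978789153
Round to 4 dp: 0.6979

0.6979


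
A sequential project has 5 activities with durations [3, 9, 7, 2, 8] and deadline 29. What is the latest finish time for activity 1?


LF(activity 1) = deadline - sum of successor durations
Successors: activities 2 through 5 with durations [9, 7, 2, 8]
Sum of successor durations = 26
LF = 29 - 26 = 3

3


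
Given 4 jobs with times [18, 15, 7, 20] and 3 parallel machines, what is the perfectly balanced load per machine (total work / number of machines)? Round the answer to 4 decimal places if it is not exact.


Total processing time = 18 + 15 + 7 + 20 = 60
Number of machines = 3
Ideal balanced load = 60 / 3 = 20.0

20.0


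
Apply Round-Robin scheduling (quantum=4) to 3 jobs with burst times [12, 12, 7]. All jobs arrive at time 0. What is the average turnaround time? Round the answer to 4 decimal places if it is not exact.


Time quantum = 4
Execution trace:
  J1 runs 4 units, time = 4
  J2 runs 4 units, time = 8
  J3 runs 4 units, time = 12
  J1 runs 4 units, time = 16
  J2 runs 4 units, time = 20
  J3 runs 3 units, time = 23
  J1 runs 4 units, time = 27
  J2 runs 4 units, time = 31
Finish times: [27, 31, 23]
Average turnaround = 81/3 = 27.0

27.0


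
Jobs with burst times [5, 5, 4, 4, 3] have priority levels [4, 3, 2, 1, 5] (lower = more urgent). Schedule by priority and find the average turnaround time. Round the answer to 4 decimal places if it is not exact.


Sort by priority (ascending = highest first):
Order: [(1, 4), (2, 4), (3, 5), (4, 5), (5, 3)]
Completion times:
  Priority 1, burst=4, C=4
  Priority 2, burst=4, C=8
  Priority 3, burst=5, C=13
  Priority 4, burst=5, C=18
  Priority 5, burst=3, C=21
Average turnaround = 64/5 = 12.8

12.8


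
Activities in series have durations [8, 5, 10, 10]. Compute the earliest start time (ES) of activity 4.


Activity 4 starts after activities 1 through 3 complete.
Predecessor durations: [8, 5, 10]
ES = 8 + 5 + 10 = 23

23


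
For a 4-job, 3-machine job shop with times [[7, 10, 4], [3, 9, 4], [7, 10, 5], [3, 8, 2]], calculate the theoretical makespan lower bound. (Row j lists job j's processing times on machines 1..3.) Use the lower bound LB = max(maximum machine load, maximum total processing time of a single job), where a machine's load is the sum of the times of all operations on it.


Machine loads:
  Machine 1: 7 + 3 + 7 + 3 = 20
  Machine 2: 10 + 9 + 10 + 8 = 37
  Machine 3: 4 + 4 + 5 + 2 = 15
Max machine load = 37
Job totals:
  Job 1: 21
  Job 2: 16
  Job 3: 22
  Job 4: 13
Max job total = 22
Lower bound = max(37, 22) = 37

37


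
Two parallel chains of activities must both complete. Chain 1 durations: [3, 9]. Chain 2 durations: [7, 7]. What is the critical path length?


Path A total = 3 + 9 = 12
Path B total = 7 + 7 = 14
Critical path = longest path = max(12, 14) = 14

14


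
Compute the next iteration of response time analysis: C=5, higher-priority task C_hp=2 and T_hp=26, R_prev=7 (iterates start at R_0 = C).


R_next = C + ceil(R_prev / T_hp) * C_hp
ceil(7 / 26) = ceil(0.2692) = 1
Interference = 1 * 2 = 2
R_next = 5 + 2 = 7
R_next = R_prev, so the iteration has converged (response time = 7).

7


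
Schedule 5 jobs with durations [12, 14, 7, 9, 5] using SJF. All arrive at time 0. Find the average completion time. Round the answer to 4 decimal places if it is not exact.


SJF order (ascending): [5, 7, 9, 12, 14]
Completion times:
  Job 1: burst=5, C=5
  Job 2: burst=7, C=12
  Job 3: burst=9, C=21
  Job 4: burst=12, C=33
  Job 5: burst=14, C=47
Average completion = 118/5 = 23.6

23.6


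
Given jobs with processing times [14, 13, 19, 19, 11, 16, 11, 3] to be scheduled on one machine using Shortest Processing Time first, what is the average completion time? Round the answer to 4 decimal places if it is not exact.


Sort jobs by processing time (SPT order): [3, 11, 11, 13, 14, 16, 19, 19]
Compute completion times sequentially:
  Job 1: processing = 3, completes at 3
  Job 2: processing = 11, completes at 14
  Job 3: processing = 11, completes at 25
  Job 4: processing = 13, completes at 38
  Job 5: processing = 14, completes at 52
  Job 6: processing = 16, completes at 68
  Job 7: processing = 19, completes at 87
  Job 8: processing = 19, completes at 106
Sum of completion times = 393
Average completion time = 393/8 = 49.125

49.125


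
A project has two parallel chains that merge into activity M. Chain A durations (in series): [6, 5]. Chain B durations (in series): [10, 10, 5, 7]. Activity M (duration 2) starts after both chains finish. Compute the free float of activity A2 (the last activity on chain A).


ES(A2) = sum of predecessors on chain A = 6
EF(A2) = ES + duration = 6 + 5 = 11
Successor of A2 is M. ES(M) = max(sum(A), sum(B)) = max(11, 32) = 32
Free float = ES(successor) - EF(current) = 32 - 11 = 21

21


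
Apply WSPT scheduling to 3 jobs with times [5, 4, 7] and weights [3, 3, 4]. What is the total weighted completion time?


Compute p/w ratios and sort ascending (WSPT): [(4, 3), (5, 3), (7, 4)]
Compute weighted completion times:
  Job (p=4,w=3): C=4, w*C=3*4=12
  Job (p=5,w=3): C=9, w*C=3*9=27
  Job (p=7,w=4): C=16, w*C=4*16=64
Total weighted completion time = 103

103


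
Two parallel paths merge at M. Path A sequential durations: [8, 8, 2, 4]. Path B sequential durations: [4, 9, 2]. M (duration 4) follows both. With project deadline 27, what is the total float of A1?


Forward pass: ES(A1) = sum of predecessors on chain A = 0
EF = ES + duration = 0 + 8 = 8
Backward pass: LF(M) = deadline = 27; LS(M) = 27 - 4 = 23
LF(A1) = LS(M) - sum(successors on chain A) = 23 - 14 = 9
LS = LF - duration = 9 - 8 = 1
Total float = LS - ES = 1 - 0 = 1

1


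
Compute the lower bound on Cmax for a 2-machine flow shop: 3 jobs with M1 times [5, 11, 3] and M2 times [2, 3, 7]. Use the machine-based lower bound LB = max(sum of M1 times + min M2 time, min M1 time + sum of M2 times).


LB1 = sum(M1 times) + min(M2 times) = 19 + 2 = 21
LB2 = min(M1 times) + sum(M2 times) = 3 + 12 = 15
Lower bound = max(LB1, LB2) = max(21, 15) = 21

21


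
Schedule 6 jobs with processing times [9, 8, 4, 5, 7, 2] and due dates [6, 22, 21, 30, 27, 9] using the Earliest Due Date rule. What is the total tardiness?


Sort by due date (EDD order): [(9, 6), (2, 9), (4, 21), (8, 22), (7, 27), (5, 30)]
Compute completion times and tardiness:
  Job 1: p=9, d=6, C=9, tardiness=max(0,9-6)=3
  Job 2: p=2, d=9, C=11, tardiness=max(0,11-9)=2
  Job 3: p=4, d=21, C=15, tardiness=max(0,15-21)=0
  Job 4: p=8, d=22, C=23, tardiness=max(0,23-22)=1
  Job 5: p=7, d=27, C=30, tardiness=max(0,30-27)=3
  Job 6: p=5, d=30, C=35, tardiness=max(0,35-30)=5
Total tardiness = 14

14


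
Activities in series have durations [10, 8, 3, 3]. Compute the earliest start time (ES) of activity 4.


Activity 4 starts after activities 1 through 3 complete.
Predecessor durations: [10, 8, 3]
ES = 10 + 8 + 3 = 21

21


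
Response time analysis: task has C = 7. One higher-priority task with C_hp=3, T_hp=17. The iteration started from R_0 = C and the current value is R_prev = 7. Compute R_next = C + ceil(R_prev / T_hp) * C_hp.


R_next = C + ceil(R_prev / T_hp) * C_hp
ceil(7 / 17) = ceil(0.4118) = 1
Interference = 1 * 3 = 3
R_next = 7 + 3 = 10

10


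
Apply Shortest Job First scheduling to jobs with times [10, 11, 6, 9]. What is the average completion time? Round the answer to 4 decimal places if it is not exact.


SJF order (ascending): [6, 9, 10, 11]
Completion times:
  Job 1: burst=6, C=6
  Job 2: burst=9, C=15
  Job 3: burst=10, C=25
  Job 4: burst=11, C=36
Average completion = 82/4 = 20.5

20.5


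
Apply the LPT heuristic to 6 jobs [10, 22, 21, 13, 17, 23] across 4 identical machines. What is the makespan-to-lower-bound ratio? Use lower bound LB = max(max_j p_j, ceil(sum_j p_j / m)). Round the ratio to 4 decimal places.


LPT order: [23, 22, 21, 17, 13, 10]
Machine loads after assignment: [23, 22, 31, 30]
LPT makespan = 31
Lower bound = max(max_job, ceil(total/4)) = max(23, 27) = 27
Ratio = 31 / 27 = 1.1481

1.1481


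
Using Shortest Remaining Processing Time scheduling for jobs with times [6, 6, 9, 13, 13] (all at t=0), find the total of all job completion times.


Since all jobs arrive at t=0, SRPT equals SPT ordering.
SPT order: [6, 6, 9, 13, 13]
Completion times:
  Job 1: p=6, C=6
  Job 2: p=6, C=12
  Job 3: p=9, C=21
  Job 4: p=13, C=34
  Job 5: p=13, C=47
Total completion time = 6 + 12 + 21 + 34 + 47 = 120

120


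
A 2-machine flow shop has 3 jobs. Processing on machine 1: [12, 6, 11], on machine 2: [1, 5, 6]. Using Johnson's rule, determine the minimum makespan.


Apply Johnson's rule:
  Group 1 (a <= b): []
  Group 2 (a > b): [(3, 11, 6), (2, 6, 5), (1, 12, 1)]
Optimal job order: [3, 2, 1]
Schedule:
  Job 3: M1 done at 11, M2 done at 17
  Job 2: M1 done at 17, M2 done at 22
  Job 1: M1 done at 29, M2 done at 30
Makespan = 30

30


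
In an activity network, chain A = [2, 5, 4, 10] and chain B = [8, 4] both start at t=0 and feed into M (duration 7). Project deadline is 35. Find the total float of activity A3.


Forward pass: ES(A3) = sum of predecessors on chain A = 7
EF = ES + duration = 7 + 4 = 11
Backward pass: LF(M) = deadline = 35; LS(M) = 35 - 7 = 28
LF(A3) = LS(M) - sum(successors on chain A) = 28 - 10 = 18
LS = LF - duration = 18 - 4 = 14
Total float = LS - ES = 14 - 7 = 7

7


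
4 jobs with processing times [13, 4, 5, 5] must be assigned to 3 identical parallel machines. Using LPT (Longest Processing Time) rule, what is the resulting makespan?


Sort jobs in decreasing order (LPT): [13, 5, 5, 4]
Assign each job to the least loaded machine:
  Machine 1: jobs [13], load = 13
  Machine 2: jobs [5, 4], load = 9
  Machine 3: jobs [5], load = 5
Makespan = max load = 13

13


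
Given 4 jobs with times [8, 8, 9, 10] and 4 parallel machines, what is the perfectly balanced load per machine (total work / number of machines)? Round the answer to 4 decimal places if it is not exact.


Total processing time = 8 + 8 + 9 + 10 = 35
Number of machines = 4
Ideal balanced load = 35 / 4 = 8.75

8.75


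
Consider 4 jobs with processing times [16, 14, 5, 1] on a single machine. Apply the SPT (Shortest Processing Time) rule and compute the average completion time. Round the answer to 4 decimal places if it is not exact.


Sort jobs by processing time (SPT order): [1, 5, 14, 16]
Compute completion times sequentially:
  Job 1: processing = 1, completes at 1
  Job 2: processing = 5, completes at 6
  Job 3: processing = 14, completes at 20
  Job 4: processing = 16, completes at 36
Sum of completion times = 63
Average completion time = 63/4 = 15.75

15.75


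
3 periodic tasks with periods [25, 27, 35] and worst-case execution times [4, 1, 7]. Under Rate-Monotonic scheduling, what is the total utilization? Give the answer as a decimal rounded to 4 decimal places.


Compute individual utilizations (exact fractions):
  Task 1: C/T = 4/25 (approx. 0.16)
  Task 2: C/T = 1/27 (approx. 0.037)
  Task 3: C/T = 7/35 = 1/5 (approx. 0.2)
Total utilization U = 4/25 + 1/27 + 1/5 = 268/675
Rounded to 4 decimal places: U = 0.3970
RM (Liu & Layland) bound for 3 tasks = 0.779763; compare with U = 268/675 (approx. 0.397037)
U <= bound, so schedulable by RM sufficient condition.

0.3970


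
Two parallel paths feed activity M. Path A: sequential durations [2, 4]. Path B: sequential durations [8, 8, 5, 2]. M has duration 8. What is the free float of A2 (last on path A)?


ES(A2) = sum of predecessors on chain A = 2
EF(A2) = ES + duration = 2 + 4 = 6
Successor of A2 is M. ES(M) = max(sum(A), sum(B)) = max(6, 23) = 23
Free float = ES(successor) - EF(current) = 23 - 6 = 17

17


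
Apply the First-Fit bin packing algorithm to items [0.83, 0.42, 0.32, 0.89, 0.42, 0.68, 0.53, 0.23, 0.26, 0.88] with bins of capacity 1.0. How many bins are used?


Place items sequentially using First-Fit:
  Item 0.83 -> new Bin 1
  Item 0.42 -> new Bin 2
  Item 0.32 -> Bin 2 (now 0.74)
  Item 0.89 -> new Bin 3
  Item 0.42 -> new Bin 4
  Item 0.68 -> new Bin 5
  Item 0.53 -> Bin 4 (now 0.95)
  Item 0.23 -> Bin 2 (now 0.97)
  Item 0.26 -> Bin 5 (now 0.94)
  Item 0.88 -> new Bin 6
Total bins used = 6

6


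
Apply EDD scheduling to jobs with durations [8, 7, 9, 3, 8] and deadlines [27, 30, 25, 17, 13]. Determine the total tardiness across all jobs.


Sort by due date (EDD order): [(8, 13), (3, 17), (9, 25), (8, 27), (7, 30)]
Compute completion times and tardiness:
  Job 1: p=8, d=13, C=8, tardiness=max(0,8-13)=0
  Job 2: p=3, d=17, C=11, tardiness=max(0,11-17)=0
  Job 3: p=9, d=25, C=20, tardiness=max(0,20-25)=0
  Job 4: p=8, d=27, C=28, tardiness=max(0,28-27)=1
  Job 5: p=7, d=30, C=35, tardiness=max(0,35-30)=5
Total tardiness = 6

6


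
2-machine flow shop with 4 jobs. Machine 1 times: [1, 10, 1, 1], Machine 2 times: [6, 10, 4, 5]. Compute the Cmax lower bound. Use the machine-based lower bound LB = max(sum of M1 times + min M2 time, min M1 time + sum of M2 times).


LB1 = sum(M1 times) + min(M2 times) = 13 + 4 = 17
LB2 = min(M1 times) + sum(M2 times) = 1 + 25 = 26
Lower bound = max(LB1, LB2) = max(17, 26) = 26

26


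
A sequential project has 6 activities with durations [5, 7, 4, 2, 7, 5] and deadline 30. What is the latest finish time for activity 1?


LF(activity 1) = deadline - sum of successor durations
Successors: activities 2 through 6 with durations [7, 4, 2, 7, 5]
Sum of successor durations = 25
LF = 30 - 25 = 5

5


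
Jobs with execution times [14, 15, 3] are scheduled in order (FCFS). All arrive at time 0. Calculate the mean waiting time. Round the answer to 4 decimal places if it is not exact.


FCFS order (as given): [14, 15, 3]
Waiting times:
  Job 1: wait = 0
  Job 2: wait = 14
  Job 3: wait = 29
Sum of waiting times = 43
Average waiting time = 43/3 = 14.3333

14.3333


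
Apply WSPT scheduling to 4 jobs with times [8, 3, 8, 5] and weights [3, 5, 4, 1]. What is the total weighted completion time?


Compute p/w ratios and sort ascending (WSPT): [(3, 5), (8, 4), (8, 3), (5, 1)]
Compute weighted completion times:
  Job (p=3,w=5): C=3, w*C=5*3=15
  Job (p=8,w=4): C=11, w*C=4*11=44
  Job (p=8,w=3): C=19, w*C=3*19=57
  Job (p=5,w=1): C=24, w*C=1*24=24
Total weighted completion time = 140

140


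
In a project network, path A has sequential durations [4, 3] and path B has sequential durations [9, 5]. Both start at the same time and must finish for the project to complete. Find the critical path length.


Path A total = 4 + 3 = 7
Path B total = 9 + 5 = 14
Critical path = longest path = max(7, 14) = 14

14


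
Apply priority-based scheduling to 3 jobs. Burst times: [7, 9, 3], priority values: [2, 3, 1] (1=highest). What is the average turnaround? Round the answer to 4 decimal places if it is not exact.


Sort by priority (ascending = highest first):
Order: [(1, 3), (2, 7), (3, 9)]
Completion times:
  Priority 1, burst=3, C=3
  Priority 2, burst=7, C=10
  Priority 3, burst=9, C=19
Average turnaround = 32/3 = 10.6667

10.6667


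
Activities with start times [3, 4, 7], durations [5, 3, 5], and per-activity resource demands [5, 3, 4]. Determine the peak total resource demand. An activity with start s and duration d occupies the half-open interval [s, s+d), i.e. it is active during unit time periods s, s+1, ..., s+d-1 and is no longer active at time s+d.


Each activity i is active on [start_i, start_i + duration_i).
Compute total resource usage per time slot:
  t=0: active resources = [], total = 0
  t=1: active resources = [], total = 0
  t=2: active resources = [], total = 0
  t=3: active resources = [5], total = 5
  t=4: active resources = [5, 3], total = 8
  t=5: active resources = [5, 3], total = 8
  t=6: active resources = [5, 3], total = 8
  t=7: active resources = [5, 4], total = 9
  t=8: active resources = [4], total = 4
  t=9: active resources = [4], total = 4
  t=10: active resources = [4], total = 4
  t=11: active resources = [4], total = 4
Peak resource demand = 9

9


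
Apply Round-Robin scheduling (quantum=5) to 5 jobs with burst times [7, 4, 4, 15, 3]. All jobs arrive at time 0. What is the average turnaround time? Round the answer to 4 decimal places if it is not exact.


Time quantum = 5
Execution trace:
  J1 runs 5 units, time = 5
  J2 runs 4 units, time = 9
  J3 runs 4 units, time = 13
  J4 runs 5 units, time = 18
  J5 runs 3 units, time = 21
  J1 runs 2 units, time = 23
  J4 runs 5 units, time = 28
  J4 runs 5 units, time = 33
Finish times: [23, 9, 13, 33, 21]
Average turnaround = 99/5 = 19.8

19.8


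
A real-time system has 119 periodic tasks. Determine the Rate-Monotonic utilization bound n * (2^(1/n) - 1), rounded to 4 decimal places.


Compute 2^(1/119) = 1.0058417632
Subtract 1: 1.0058417632 - 1 = 0.0058417632
Multiply by n: 119 * 0.0058417632 = 0.6951698208
Round to 4 dp: 0.6952

0.6952


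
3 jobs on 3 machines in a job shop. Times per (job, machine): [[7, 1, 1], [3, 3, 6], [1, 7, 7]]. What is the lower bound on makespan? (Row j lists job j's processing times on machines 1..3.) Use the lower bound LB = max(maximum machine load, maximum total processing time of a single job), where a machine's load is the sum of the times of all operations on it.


Machine loads:
  Machine 1: 7 + 3 + 1 = 11
  Machine 2: 1 + 3 + 7 = 11
  Machine 3: 1 + 6 + 7 = 14
Max machine load = 14
Job totals:
  Job 1: 9
  Job 2: 12
  Job 3: 15
Max job total = 15
Lower bound = max(14, 15) = 15

15


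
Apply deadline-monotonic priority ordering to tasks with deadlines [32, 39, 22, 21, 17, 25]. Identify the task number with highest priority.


Sort tasks by relative deadline (ascending):
  Task 5: deadline = 17
  Task 4: deadline = 21
  Task 3: deadline = 22
  Task 6: deadline = 25
  Task 1: deadline = 32
  Task 2: deadline = 39
Priority order (highest first): [5, 4, 3, 6, 1, 2]
Highest priority task = 5

5


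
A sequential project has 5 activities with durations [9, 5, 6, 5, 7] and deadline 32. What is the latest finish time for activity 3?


LF(activity 3) = deadline - sum of successor durations
Successors: activities 4 through 5 with durations [5, 7]
Sum of successor durations = 12
LF = 32 - 12 = 20

20


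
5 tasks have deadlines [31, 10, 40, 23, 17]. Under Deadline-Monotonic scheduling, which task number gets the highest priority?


Sort tasks by relative deadline (ascending):
  Task 2: deadline = 10
  Task 5: deadline = 17
  Task 4: deadline = 23
  Task 1: deadline = 31
  Task 3: deadline = 40
Priority order (highest first): [2, 5, 4, 1, 3]
Highest priority task = 2

2


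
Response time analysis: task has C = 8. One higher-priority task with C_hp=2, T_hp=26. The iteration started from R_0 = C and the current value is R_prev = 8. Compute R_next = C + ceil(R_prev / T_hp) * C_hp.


R_next = C + ceil(R_prev / T_hp) * C_hp
ceil(8 / 26) = ceil(0.3077) = 1
Interference = 1 * 2 = 2
R_next = 8 + 2 = 10

10


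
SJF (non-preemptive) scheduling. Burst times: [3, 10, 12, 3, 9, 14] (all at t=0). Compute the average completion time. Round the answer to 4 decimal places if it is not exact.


SJF order (ascending): [3, 3, 9, 10, 12, 14]
Completion times:
  Job 1: burst=3, C=3
  Job 2: burst=3, C=6
  Job 3: burst=9, C=15
  Job 4: burst=10, C=25
  Job 5: burst=12, C=37
  Job 6: burst=14, C=51
Average completion = 137/6 = 22.8333

22.8333


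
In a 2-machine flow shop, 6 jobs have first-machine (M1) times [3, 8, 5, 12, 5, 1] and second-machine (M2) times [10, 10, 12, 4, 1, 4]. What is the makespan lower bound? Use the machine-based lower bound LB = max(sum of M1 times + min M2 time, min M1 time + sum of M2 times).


LB1 = sum(M1 times) + min(M2 times) = 34 + 1 = 35
LB2 = min(M1 times) + sum(M2 times) = 1 + 41 = 42
Lower bound = max(LB1, LB2) = max(35, 42) = 42

42


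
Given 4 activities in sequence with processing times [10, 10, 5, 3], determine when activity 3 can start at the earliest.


Activity 3 starts after activities 1 through 2 complete.
Predecessor durations: [10, 10]
ES = 10 + 10 = 20

20


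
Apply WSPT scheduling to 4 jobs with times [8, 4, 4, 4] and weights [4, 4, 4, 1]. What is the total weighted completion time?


Compute p/w ratios and sort ascending (WSPT): [(4, 4), (4, 4), (8, 4), (4, 1)]
Compute weighted completion times:
  Job (p=4,w=4): C=4, w*C=4*4=16
  Job (p=4,w=4): C=8, w*C=4*8=32
  Job (p=8,w=4): C=16, w*C=4*16=64
  Job (p=4,w=1): C=20, w*C=1*20=20
Total weighted completion time = 132

132


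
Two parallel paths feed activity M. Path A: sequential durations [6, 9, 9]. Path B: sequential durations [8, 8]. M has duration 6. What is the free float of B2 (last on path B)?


ES(B2) = sum of predecessors on chain B = 8
EF(B2) = ES + duration = 8 + 8 = 16
Successor of B2 is M. ES(M) = max(sum(A), sum(B)) = max(24, 16) = 24
Free float = ES(successor) - EF(current) = 24 - 16 = 8

8


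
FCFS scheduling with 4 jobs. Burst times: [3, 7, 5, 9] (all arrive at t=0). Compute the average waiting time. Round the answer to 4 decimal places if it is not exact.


FCFS order (as given): [3, 7, 5, 9]
Waiting times:
  Job 1: wait = 0
  Job 2: wait = 3
  Job 3: wait = 10
  Job 4: wait = 15
Sum of waiting times = 28
Average waiting time = 28/4 = 7.0

7.0


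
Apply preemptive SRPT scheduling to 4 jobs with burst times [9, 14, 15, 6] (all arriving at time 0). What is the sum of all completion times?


Since all jobs arrive at t=0, SRPT equals SPT ordering.
SPT order: [6, 9, 14, 15]
Completion times:
  Job 1: p=6, C=6
  Job 2: p=9, C=15
  Job 3: p=14, C=29
  Job 4: p=15, C=44
Total completion time = 6 + 15 + 29 + 44 = 94

94


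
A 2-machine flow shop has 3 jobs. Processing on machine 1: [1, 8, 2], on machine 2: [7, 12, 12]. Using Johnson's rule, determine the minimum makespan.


Apply Johnson's rule:
  Group 1 (a <= b): [(1, 1, 7), (3, 2, 12), (2, 8, 12)]
  Group 2 (a > b): []
Optimal job order: [1, 3, 2]
Schedule:
  Job 1: M1 done at 1, M2 done at 8
  Job 3: M1 done at 3, M2 done at 20
  Job 2: M1 done at 11, M2 done at 32
Makespan = 32

32


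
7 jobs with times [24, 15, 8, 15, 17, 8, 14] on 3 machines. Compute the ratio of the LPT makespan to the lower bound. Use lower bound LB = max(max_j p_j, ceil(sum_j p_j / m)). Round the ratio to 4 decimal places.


LPT order: [24, 17, 15, 15, 14, 8, 8]
Machine loads after assignment: [32, 31, 38]
LPT makespan = 38
Lower bound = max(max_job, ceil(total/3)) = max(24, 34) = 34
Ratio = 38 / 34 = 1.1176

1.1176


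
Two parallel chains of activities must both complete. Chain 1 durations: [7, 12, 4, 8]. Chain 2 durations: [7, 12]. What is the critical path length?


Path A total = 7 + 12 + 4 + 8 = 31
Path B total = 7 + 12 = 19
Critical path = longest path = max(31, 19) = 31

31


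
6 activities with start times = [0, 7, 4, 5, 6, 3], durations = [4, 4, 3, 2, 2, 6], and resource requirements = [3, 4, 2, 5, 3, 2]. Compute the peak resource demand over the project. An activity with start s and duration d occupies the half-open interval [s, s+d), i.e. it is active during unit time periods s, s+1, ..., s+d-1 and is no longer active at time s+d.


Each activity i is active on [start_i, start_i + duration_i).
Compute total resource usage per time slot:
  t=0: active resources = [3], total = 3
  t=1: active resources = [3], total = 3
  t=2: active resources = [3], total = 3
  t=3: active resources = [3, 2], total = 5
  t=4: active resources = [2, 2], total = 4
  t=5: active resources = [2, 5, 2], total = 9
  t=6: active resources = [2, 5, 3, 2], total = 12
  t=7: active resources = [4, 3, 2], total = 9
  t=8: active resources = [4, 2], total = 6
  t=9: active resources = [4], total = 4
  t=10: active resources = [4], total = 4
Peak resource demand = 12

12


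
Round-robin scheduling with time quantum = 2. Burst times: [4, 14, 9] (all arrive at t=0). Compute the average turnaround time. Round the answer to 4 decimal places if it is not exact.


Time quantum = 2
Execution trace:
  J1 runs 2 units, time = 2
  J2 runs 2 units, time = 4
  J3 runs 2 units, time = 6
  J1 runs 2 units, time = 8
  J2 runs 2 units, time = 10
  J3 runs 2 units, time = 12
  J2 runs 2 units, time = 14
  J3 runs 2 units, time = 16
  J2 runs 2 units, time = 18
  J3 runs 2 units, time = 20
  J2 runs 2 units, time = 22
  J3 runs 1 units, time = 23
  J2 runs 2 units, time = 25
  J2 runs 2 units, time = 27
Finish times: [8, 27, 23]
Average turnaround = 58/3 = 19.3333

19.3333


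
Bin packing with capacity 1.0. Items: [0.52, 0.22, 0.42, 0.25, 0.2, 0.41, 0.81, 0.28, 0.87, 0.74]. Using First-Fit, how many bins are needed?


Place items sequentially using First-Fit:
  Item 0.52 -> new Bin 1
  Item 0.22 -> Bin 1 (now 0.74)
  Item 0.42 -> new Bin 2
  Item 0.25 -> Bin 1 (now 0.99)
  Item 0.2 -> Bin 2 (now 0.62)
  Item 0.41 -> new Bin 3
  Item 0.81 -> new Bin 4
  Item 0.28 -> Bin 2 (now 0.9)
  Item 0.87 -> new Bin 5
  Item 0.74 -> new Bin 6
Total bins used = 6

6


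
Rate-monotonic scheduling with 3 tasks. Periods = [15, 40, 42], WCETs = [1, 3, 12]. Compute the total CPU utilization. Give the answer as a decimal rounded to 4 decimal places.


Compute individual utilizations (exact fractions):
  Task 1: C/T = 1/15 (approx. 0.0667)
  Task 2: C/T = 3/40 (approx. 0.075)
  Task 3: C/T = 12/42 = 2/7 (approx. 0.2857)
Total utilization U = 1/15 + 3/40 + 2/7 = 359/840
Rounded to 4 decimal places: U = 0.4274
RM (Liu & Layland) bound for 3 tasks = 0.779763; compare with U = 359/840 (approx. 0.427381)
U <= bound, so schedulable by RM sufficient condition.

0.4274


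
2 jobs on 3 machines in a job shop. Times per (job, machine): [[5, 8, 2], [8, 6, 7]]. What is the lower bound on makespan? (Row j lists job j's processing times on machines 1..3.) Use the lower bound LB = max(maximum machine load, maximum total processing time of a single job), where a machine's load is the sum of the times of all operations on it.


Machine loads:
  Machine 1: 5 + 8 = 13
  Machine 2: 8 + 6 = 14
  Machine 3: 2 + 7 = 9
Max machine load = 14
Job totals:
  Job 1: 15
  Job 2: 21
Max job total = 21
Lower bound = max(14, 21) = 21

21


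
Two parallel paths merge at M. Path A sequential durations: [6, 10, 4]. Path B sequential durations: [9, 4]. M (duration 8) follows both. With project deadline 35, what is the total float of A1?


Forward pass: ES(A1) = sum of predecessors on chain A = 0
EF = ES + duration = 0 + 6 = 6
Backward pass: LF(M) = deadline = 35; LS(M) = 35 - 8 = 27
LF(A1) = LS(M) - sum(successors on chain A) = 27 - 14 = 13
LS = LF - duration = 13 - 6 = 7
Total float = LS - ES = 7 - 0 = 7

7


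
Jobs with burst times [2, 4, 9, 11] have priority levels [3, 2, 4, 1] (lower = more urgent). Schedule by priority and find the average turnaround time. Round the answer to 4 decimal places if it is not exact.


Sort by priority (ascending = highest first):
Order: [(1, 11), (2, 4), (3, 2), (4, 9)]
Completion times:
  Priority 1, burst=11, C=11
  Priority 2, burst=4, C=15
  Priority 3, burst=2, C=17
  Priority 4, burst=9, C=26
Average turnaround = 69/4 = 17.25

17.25


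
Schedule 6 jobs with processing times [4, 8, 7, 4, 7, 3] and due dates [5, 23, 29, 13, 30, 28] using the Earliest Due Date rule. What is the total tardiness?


Sort by due date (EDD order): [(4, 5), (4, 13), (8, 23), (3, 28), (7, 29), (7, 30)]
Compute completion times and tardiness:
  Job 1: p=4, d=5, C=4, tardiness=max(0,4-5)=0
  Job 2: p=4, d=13, C=8, tardiness=max(0,8-13)=0
  Job 3: p=8, d=23, C=16, tardiness=max(0,16-23)=0
  Job 4: p=3, d=28, C=19, tardiness=max(0,19-28)=0
  Job 5: p=7, d=29, C=26, tardiness=max(0,26-29)=0
  Job 6: p=7, d=30, C=33, tardiness=max(0,33-30)=3
Total tardiness = 3

3


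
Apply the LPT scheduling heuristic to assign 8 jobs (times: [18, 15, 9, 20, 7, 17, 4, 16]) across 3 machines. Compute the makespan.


Sort jobs in decreasing order (LPT): [20, 18, 17, 16, 15, 9, 7, 4]
Assign each job to the least loaded machine:
  Machine 1: jobs [20, 9, 7], load = 36
  Machine 2: jobs [18, 15, 4], load = 37
  Machine 3: jobs [17, 16], load = 33
Makespan = max load = 37

37


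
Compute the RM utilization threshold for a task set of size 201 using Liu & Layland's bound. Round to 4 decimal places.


Compute 2^(1/201) = 1.0034544463
Subtract 1: 1.0034544463 - 1 = 0.0034544463
Multiply by n: 201 * 0.0034544463 = 0.6943437063
Round to 4 dp: 0.6943

0.6943


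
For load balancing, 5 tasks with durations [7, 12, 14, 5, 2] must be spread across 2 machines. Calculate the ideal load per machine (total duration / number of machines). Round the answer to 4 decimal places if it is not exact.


Total processing time = 7 + 12 + 14 + 5 + 2 = 40
Number of machines = 2
Ideal balanced load = 40 / 2 = 20.0

20.0


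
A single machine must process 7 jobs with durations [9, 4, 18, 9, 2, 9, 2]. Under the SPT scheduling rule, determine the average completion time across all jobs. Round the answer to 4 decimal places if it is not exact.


Sort jobs by processing time (SPT order): [2, 2, 4, 9, 9, 9, 18]
Compute completion times sequentially:
  Job 1: processing = 2, completes at 2
  Job 2: processing = 2, completes at 4
  Job 3: processing = 4, completes at 8
  Job 4: processing = 9, completes at 17
  Job 5: processing = 9, completes at 26
  Job 6: processing = 9, completes at 35
  Job 7: processing = 18, completes at 53
Sum of completion times = 145
Average completion time = 145/7 = 20.7143

20.7143


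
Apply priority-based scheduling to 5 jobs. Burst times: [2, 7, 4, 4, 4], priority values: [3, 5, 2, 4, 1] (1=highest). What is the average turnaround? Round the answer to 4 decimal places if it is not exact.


Sort by priority (ascending = highest first):
Order: [(1, 4), (2, 4), (3, 2), (4, 4), (5, 7)]
Completion times:
  Priority 1, burst=4, C=4
  Priority 2, burst=4, C=8
  Priority 3, burst=2, C=10
  Priority 4, burst=4, C=14
  Priority 5, burst=7, C=21
Average turnaround = 57/5 = 11.4

11.4


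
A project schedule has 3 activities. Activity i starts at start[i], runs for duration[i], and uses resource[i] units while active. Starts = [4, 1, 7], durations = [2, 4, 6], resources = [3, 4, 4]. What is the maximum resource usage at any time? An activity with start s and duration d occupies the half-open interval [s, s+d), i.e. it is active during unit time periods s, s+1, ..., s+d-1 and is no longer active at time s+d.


Each activity i is active on [start_i, start_i + duration_i).
Compute total resource usage per time slot:
  t=0: active resources = [], total = 0
  t=1: active resources = [4], total = 4
  t=2: active resources = [4], total = 4
  t=3: active resources = [4], total = 4
  t=4: active resources = [3, 4], total = 7
  t=5: active resources = [3], total = 3
  t=6: active resources = [], total = 0
  t=7: active resources = [4], total = 4
  t=8: active resources = [4], total = 4
  t=9: active resources = [4], total = 4
  t=10: active resources = [4], total = 4
  t=11: active resources = [4], total = 4
  t=12: active resources = [4], total = 4
Peak resource demand = 7

7


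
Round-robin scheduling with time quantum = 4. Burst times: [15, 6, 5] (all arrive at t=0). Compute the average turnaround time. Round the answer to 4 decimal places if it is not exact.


Time quantum = 4
Execution trace:
  J1 runs 4 units, time = 4
  J2 runs 4 units, time = 8
  J3 runs 4 units, time = 12
  J1 runs 4 units, time = 16
  J2 runs 2 units, time = 18
  J3 runs 1 units, time = 19
  J1 runs 4 units, time = 23
  J1 runs 3 units, time = 26
Finish times: [26, 18, 19]
Average turnaround = 63/3 = 21.0

21.0


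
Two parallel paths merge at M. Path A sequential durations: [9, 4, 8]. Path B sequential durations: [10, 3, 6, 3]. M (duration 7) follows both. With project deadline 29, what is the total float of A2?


Forward pass: ES(A2) = sum of predecessors on chain A = 9
EF = ES + duration = 9 + 4 = 13
Backward pass: LF(M) = deadline = 29; LS(M) = 29 - 7 = 22
LF(A2) = LS(M) - sum(successors on chain A) = 22 - 8 = 14
LS = LF - duration = 14 - 4 = 10
Total float = LS - ES = 10 - 9 = 1

1


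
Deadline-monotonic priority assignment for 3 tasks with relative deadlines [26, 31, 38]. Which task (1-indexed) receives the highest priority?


Sort tasks by relative deadline (ascending):
  Task 1: deadline = 26
  Task 2: deadline = 31
  Task 3: deadline = 38
Priority order (highest first): [1, 2, 3]
Highest priority task = 1

1


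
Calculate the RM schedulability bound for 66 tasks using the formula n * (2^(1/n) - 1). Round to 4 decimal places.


Compute 2^(1/66) = 1.0105575720
Subtract 1: 1.0105575720 - 1 = 0.0105575720
Multiply by n: 66 * 0.0105575720 = 0.6967997520
Round to 4 dp: 0.6968

0.6968


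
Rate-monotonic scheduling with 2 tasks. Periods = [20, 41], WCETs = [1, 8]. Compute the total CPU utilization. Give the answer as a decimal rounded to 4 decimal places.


Compute individual utilizations (exact fractions):
  Task 1: C/T = 1/20 (approx. 0.05)
  Task 2: C/T = 8/41 (approx. 0.1951)
Total utilization U = 1/20 + 8/41 = 201/820
Rounded to 4 decimal places: U = 0.2451
RM (Liu & Layland) bound for 2 tasks = 0.828427; compare with U = 201/820 (approx. 0.245122)
U <= bound, so schedulable by RM sufficient condition.

0.2451


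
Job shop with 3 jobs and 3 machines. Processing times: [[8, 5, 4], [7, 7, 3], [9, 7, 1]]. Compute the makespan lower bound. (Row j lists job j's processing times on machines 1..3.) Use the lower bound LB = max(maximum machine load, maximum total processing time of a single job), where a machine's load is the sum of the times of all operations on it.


Machine loads:
  Machine 1: 8 + 7 + 9 = 24
  Machine 2: 5 + 7 + 7 = 19
  Machine 3: 4 + 3 + 1 = 8
Max machine load = 24
Job totals:
  Job 1: 17
  Job 2: 17
  Job 3: 17
Max job total = 17
Lower bound = max(24, 17) = 24

24


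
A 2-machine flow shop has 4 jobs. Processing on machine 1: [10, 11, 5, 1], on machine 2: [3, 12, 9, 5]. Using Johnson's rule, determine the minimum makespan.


Apply Johnson's rule:
  Group 1 (a <= b): [(4, 1, 5), (3, 5, 9), (2, 11, 12)]
  Group 2 (a > b): [(1, 10, 3)]
Optimal job order: [4, 3, 2, 1]
Schedule:
  Job 4: M1 done at 1, M2 done at 6
  Job 3: M1 done at 6, M2 done at 15
  Job 2: M1 done at 17, M2 done at 29
  Job 1: M1 done at 27, M2 done at 32
Makespan = 32

32


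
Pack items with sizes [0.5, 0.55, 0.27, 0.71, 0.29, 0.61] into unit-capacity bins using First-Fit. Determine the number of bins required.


Place items sequentially using First-Fit:
  Item 0.5 -> new Bin 1
  Item 0.55 -> new Bin 2
  Item 0.27 -> Bin 1 (now 0.77)
  Item 0.71 -> new Bin 3
  Item 0.29 -> Bin 2 (now 0.84)
  Item 0.61 -> new Bin 4
Total bins used = 4

4


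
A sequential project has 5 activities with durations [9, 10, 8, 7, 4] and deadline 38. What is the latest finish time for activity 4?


LF(activity 4) = deadline - sum of successor durations
Successors: activities 5 through 5 with durations [4]
Sum of successor durations = 4
LF = 38 - 4 = 34

34


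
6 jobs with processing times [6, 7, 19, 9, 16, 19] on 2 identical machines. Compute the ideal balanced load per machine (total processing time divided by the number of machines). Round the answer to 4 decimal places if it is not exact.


Total processing time = 6 + 7 + 19 + 9 + 16 + 19 = 76
Number of machines = 2
Ideal balanced load = 76 / 2 = 38.0

38.0
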